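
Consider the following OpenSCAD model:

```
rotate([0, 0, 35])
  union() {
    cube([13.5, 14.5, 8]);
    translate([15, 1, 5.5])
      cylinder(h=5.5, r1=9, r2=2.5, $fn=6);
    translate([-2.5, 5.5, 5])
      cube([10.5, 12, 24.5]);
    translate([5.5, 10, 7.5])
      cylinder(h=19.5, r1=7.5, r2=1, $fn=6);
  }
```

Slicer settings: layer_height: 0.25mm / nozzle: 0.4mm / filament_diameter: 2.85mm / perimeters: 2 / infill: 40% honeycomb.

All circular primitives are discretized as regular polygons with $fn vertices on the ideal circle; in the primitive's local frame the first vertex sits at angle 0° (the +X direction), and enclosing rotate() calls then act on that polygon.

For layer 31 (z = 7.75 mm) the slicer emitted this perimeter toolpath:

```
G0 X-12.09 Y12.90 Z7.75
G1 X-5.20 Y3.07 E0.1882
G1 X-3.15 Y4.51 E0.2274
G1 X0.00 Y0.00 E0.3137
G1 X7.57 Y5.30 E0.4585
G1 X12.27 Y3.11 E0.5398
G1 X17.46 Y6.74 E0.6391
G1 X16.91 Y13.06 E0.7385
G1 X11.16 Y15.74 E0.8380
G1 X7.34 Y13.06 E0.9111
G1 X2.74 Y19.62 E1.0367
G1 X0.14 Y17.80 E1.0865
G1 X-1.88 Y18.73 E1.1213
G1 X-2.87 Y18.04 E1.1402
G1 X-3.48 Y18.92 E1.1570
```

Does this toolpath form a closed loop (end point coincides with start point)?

no

Start point (G0): (-12.09, 12.90). End point (last G1): the path does not return to the start — open.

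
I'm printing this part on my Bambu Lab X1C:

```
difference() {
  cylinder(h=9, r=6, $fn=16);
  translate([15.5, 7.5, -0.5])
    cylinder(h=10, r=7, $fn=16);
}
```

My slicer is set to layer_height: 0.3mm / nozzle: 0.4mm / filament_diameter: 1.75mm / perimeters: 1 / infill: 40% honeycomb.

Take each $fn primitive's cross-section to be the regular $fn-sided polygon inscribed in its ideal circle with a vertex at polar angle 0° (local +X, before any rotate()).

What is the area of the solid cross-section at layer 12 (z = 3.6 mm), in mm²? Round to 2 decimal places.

At z = 3.6 mm: the r=6 cylinder gives a regular 16-gon of circumradius 6 (constant along its height) (area = (16/2)·6.000²·sin(360°/16) = 110.21 mm²); the r=7 cylinder at (15.5, 7.5) gives a regular 16-gon of circumradius 7 (constant along its height) (area = (16/2)·7.000²·sin(360°/16) = 150.01 mm²); Taking the first minus the rest: starting from the r=6 cylinder (110.21 mm²), the r=7 cylinder at (15.5, 7.5) misses the remaining region (no effect) — area = 110.21 mm². Overall, the cross-section is a single solid region. Net area = 110.21 mm².

110.21 mm²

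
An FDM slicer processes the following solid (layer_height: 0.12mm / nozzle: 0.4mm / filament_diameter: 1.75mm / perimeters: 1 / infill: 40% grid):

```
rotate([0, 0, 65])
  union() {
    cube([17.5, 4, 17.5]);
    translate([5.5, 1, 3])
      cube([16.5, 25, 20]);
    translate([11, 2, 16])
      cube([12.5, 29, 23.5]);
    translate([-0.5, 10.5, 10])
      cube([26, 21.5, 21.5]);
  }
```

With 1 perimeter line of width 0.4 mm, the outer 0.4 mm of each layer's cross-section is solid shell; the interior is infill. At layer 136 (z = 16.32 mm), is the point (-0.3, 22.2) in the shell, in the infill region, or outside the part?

At z = 16.32 mm: the cube is present — its section is the full 17.5×4 rectangle; the cube at (5.5, 1) is present — its section is the full 16.5×25 rectangle; the cube at (11, 2) (footprint 12.5×29) is included at this height; the cube at (-0.5, 10.5) is present — its section is the full 26×21.5 rectangle; Taking the union: the regions partially overlap (shared area 641.50 mm²), so overlapping operands fuse into one piece — 1 connected region; (rotated 65° about Z; rotation is an isometry so areas/perimeters/island counts are preserved). Overall, the cross-section is a single solid region. Undo the 65° rotation: the query point maps to (19.993, 9.654) in the un-rotated model frame. The nearest boundary edge runs (23.50, 10.50)→(23.50, 2.00); distance from the point to it = 3.51 mm. The point is inside the cross-section and 3.51 mm from the nearest boundary — more than the 0.4 mm shell width (1 × 0.4), so it's in the infill interior.

infill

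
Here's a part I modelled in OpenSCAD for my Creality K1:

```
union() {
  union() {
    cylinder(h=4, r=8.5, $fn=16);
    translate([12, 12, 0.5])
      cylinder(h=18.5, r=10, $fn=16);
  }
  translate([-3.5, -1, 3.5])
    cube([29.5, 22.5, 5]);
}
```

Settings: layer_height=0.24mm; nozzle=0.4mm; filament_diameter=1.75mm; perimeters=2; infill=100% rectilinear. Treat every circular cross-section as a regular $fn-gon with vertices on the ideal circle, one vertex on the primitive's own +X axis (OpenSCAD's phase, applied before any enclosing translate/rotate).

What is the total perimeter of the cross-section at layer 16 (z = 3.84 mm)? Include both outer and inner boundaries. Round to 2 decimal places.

At z = 3.84 mm: the r=8.5 cylinder contributes a regular 16-gon of circumradius 8.5 (perimeter = 2·16·8.500·sin(180°/16) = 53.06 mm); the r=10 cylinder at (12, 12) contributes a regular 16-gon of circumradius 10 (perimeter = 2·16·10.000·sin(180°/16) = 62.43 mm); Taking the union: the regions partially overlap (shared area 5.80 mm²), so the edge portions inside another operand are dropped and the merged outline is re-measured after clipping — boundary = 101.02 mm; the cube at (-3.5, -1) (footprint 29.5×22.5) is included at this height (perimeter 104.00 mm); Combining (union): the regions partially overlap (shared area 394.80 mm²), so the edge portions inside another operand are dropped and the merged outline is re-measured after clipping — boundary = 118.77 mm. Overall, the cross-section is a single solid region. Total boundary length (outer) = 118.77 mm.

118.77 mm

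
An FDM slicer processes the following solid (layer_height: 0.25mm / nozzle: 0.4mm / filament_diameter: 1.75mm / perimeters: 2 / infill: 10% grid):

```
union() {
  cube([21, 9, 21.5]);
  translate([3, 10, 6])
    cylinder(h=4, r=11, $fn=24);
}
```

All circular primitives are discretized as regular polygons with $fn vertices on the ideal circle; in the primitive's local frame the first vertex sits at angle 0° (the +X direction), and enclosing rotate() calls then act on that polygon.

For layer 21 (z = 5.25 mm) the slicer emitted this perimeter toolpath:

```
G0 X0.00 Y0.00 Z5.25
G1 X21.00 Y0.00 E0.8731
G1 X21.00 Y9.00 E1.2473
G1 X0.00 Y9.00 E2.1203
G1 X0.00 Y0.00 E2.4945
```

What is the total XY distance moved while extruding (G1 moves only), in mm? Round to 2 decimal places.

Sum the Euclidean lengths of each G1 segment: total = 60.00 mm.

60.00 mm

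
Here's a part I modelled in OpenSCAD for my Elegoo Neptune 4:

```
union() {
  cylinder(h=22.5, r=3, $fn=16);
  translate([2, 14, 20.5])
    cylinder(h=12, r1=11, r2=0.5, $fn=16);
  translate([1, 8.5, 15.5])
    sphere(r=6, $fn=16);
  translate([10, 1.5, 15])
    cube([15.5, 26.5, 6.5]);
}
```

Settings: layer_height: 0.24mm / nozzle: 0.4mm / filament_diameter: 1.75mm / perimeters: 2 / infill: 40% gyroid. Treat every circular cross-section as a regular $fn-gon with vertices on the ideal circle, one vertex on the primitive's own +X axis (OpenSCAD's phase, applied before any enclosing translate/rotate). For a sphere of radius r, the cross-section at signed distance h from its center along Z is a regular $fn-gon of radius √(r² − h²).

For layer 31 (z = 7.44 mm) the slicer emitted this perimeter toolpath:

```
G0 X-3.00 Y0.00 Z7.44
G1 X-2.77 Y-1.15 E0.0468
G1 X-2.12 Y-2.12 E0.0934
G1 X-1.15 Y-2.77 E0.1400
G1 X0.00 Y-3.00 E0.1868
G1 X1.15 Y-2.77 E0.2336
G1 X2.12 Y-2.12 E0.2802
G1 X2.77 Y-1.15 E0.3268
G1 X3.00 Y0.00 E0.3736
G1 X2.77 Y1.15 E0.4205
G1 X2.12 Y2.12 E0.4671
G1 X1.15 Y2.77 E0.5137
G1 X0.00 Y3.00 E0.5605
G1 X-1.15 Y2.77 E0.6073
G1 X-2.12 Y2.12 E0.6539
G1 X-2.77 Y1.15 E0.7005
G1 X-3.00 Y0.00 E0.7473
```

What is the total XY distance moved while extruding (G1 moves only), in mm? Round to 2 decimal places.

18.72 mm

Sum the Euclidean lengths of each G1 segment: total = 18.72 mm.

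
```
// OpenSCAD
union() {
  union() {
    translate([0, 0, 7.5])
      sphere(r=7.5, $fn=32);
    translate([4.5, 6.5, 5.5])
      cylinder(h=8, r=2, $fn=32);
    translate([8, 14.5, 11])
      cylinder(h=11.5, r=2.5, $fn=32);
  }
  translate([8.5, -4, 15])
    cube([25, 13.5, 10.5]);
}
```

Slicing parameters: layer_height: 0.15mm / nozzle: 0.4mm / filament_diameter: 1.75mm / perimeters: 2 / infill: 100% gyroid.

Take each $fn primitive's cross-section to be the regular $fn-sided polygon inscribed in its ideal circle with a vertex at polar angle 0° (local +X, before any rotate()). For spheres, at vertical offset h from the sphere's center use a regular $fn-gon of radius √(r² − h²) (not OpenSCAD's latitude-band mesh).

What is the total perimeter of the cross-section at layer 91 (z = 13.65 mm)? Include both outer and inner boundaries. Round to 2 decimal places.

At z = 13.65 mm: the r=7.5 sphere slices to a regular 32-gon of circumradius 4.293 (√(r²−h²) with h=6.15 from center) (perimeter = 2·32·4.293·sin(180°/32) = 26.93 mm); the cylinder at (4.5, 6.5) is absent (z outside [5.5, 13.5]); the r=2.5 cylinder at (8, 14.5) contributes a regular 32-gon of circumradius 2.5 (perimeter = 2·32·2.500·sin(180°/32) = 15.68 mm); Combining (union): the 2 present regions are separate (no shared area or edge), so areas and boundary lengths simply add and each stays a separate island — boundary = 42.61 mm; the cube at (8.5, -4) is not intersected at this z (z outside [15, 25.5]); Merging all regions: only the result so far is present, so the union is just that shape — boundary = 42.61 mm. Overall, the cross-section has 2 separate islands. Total boundary length (outer) = 42.61 mm.

42.61 mm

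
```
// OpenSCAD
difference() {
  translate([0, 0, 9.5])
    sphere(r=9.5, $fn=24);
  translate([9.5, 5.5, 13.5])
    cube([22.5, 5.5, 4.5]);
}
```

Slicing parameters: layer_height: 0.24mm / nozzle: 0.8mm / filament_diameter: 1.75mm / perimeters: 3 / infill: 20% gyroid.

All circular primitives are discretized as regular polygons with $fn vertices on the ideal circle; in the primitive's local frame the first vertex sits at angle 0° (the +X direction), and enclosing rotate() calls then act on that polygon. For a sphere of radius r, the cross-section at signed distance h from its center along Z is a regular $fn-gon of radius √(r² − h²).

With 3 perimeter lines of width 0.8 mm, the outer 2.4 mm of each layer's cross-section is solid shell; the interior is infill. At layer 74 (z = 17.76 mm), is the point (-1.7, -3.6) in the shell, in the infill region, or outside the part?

shell

At z = 17.76 mm: the sphere: section is a regular 24-gon, circumradius = √(r²−h²) = √(9.5²−8.26²) = 4.693; the 22.5×5.5 cube at (9.5, 5.5) contributes its full rectangle; Taking the first minus the rest: starting from the r=9.5 sphere, the 22.5×5.5 cube at (9.5, 5.5) misses the remaining region (no effect) — 1 connected region. Overall, the cross-section is a single solid region. The nearest boundary edge runs (-1.21, -4.53)→(-2.35, -4.06); distance from the point to it = 0.68 mm. The point is inside the cross-section, 0.68 mm from the nearest boundary — within the 2.4 mm shell band (3 × 0.8).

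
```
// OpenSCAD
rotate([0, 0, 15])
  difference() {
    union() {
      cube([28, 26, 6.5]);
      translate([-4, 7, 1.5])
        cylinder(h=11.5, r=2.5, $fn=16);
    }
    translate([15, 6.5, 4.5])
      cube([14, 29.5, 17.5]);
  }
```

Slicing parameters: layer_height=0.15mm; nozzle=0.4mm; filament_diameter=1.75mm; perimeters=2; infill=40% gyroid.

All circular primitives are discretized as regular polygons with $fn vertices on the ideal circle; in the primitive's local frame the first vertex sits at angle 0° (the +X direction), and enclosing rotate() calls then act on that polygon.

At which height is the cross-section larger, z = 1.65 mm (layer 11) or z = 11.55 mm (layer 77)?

Layer 11 (z = 1.65): the 28×26 cube contributes its full rectangle (area 728.00 mm²); the r=2.5 cylinder at (-4, 7) contributes a regular 16-gon of circumradius 2.5 (area = (16/2)·2.500²·sin(360°/16) = 19.13 mm²); Merging all regions: the 2 present regions are separate (no shared area or edge), so areas and boundary lengths simply add and each stays a separate island — area = 747.13 mm²; the cube at (15, 6.5) does not reach this height (z outside [4.5, 22]); After the difference (first − rest): none of the subtracted shapes is present at this height, so the result so far is unchanged — area = 747.13 mm²; (rotated 15° about Z; rotation is an isometry so areas/perimeters/island counts are preserved). So its area = 747.13 mm². Layer 77 (z = 11.55): the cube is absent (z outside [0, 6.5]); the r=2.5 cylinder at (-4, 7) contributes a regular 16-gon of circumradius 2.5 (area = (16/2)·2.500²·sin(360°/16) = 19.13 mm²); Combining (union): only the r=2.5 cylinder at (-4, 7) is present, so the union is just that shape — area = 19.13 mm²; the 14×29.5 cube at (15, 6.5) contributes its full rectangle (area 413.00 mm²); After the difference (first − rest): starting from that combined region (19.13 mm²), the 14×29.5 cube at (15, 6.5) misses the remaining region (no effect) — area = 19.13 mm²; (rotated 15° about Z; rotation is an isometry so areas/perimeters/island counts are preserved). So its area = 19.13 mm². Layer 11 is larger (747.13 vs 19.13 mm²).

layer 11 (z = 1.65 mm)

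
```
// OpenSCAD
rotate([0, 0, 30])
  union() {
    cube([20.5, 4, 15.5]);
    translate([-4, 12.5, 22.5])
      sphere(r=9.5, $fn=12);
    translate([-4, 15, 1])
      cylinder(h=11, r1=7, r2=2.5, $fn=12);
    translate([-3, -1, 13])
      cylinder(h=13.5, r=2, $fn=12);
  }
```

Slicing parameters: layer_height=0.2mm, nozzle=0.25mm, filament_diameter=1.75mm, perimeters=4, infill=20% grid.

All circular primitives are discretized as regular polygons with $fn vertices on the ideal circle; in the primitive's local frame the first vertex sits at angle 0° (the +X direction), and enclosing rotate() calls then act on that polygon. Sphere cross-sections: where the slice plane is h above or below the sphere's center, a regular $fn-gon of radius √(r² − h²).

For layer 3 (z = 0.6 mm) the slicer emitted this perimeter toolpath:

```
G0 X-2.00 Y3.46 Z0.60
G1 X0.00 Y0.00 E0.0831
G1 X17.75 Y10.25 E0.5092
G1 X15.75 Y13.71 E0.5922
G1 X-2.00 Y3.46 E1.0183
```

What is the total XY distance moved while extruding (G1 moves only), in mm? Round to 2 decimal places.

48.99 mm

Sum the Euclidean lengths of each G1 segment: total = 48.99 mm.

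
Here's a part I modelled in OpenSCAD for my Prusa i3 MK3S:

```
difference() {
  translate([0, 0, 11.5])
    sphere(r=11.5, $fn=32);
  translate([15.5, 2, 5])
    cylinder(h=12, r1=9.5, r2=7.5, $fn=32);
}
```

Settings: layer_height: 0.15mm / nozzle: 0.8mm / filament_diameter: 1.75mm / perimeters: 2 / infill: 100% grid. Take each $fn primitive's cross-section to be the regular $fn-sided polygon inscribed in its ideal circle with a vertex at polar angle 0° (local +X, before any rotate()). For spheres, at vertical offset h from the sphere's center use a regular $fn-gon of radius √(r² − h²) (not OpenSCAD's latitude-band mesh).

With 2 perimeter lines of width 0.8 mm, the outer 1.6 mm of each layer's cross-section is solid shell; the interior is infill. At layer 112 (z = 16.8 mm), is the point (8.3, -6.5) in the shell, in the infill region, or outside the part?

At z = 16.8 mm: the r=11.5 sphere contributes a regular 32-gon of circumradius √(11.5²−5.3²) = 10.206; the cone at (15.5, 2) contributes a regular 32-gon of circumradius 7.533 (interpolated between r1=9.5 and r2=7.5 at t=0.983); After the difference (first − rest): starting from the r=11.5 sphere, the cone at (15.5, 2) partially overlaps it — only the 11.31 mm² overlap (of its 177.15 mm²) is removed, clipping the outline — 1 connected region. Overall, the cross-section is a single solid region. The nearest boundary edge runs (8.49, -5.67)→(7.22, -7.22); distance from the point to it = 0.38 mm. The point is not inside any of the regions above, so it lies outside the cross-section (0.38 mm from the nearest boundary).

outside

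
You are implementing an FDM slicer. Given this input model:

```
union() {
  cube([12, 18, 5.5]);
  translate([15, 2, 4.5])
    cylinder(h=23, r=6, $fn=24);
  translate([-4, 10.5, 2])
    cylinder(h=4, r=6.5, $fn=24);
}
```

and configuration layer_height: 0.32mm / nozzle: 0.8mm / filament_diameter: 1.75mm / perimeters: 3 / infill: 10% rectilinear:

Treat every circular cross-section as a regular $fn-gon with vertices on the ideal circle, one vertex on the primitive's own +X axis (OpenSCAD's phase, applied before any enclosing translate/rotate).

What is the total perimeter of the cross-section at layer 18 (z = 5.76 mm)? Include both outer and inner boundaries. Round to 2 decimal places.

At z = 5.76 mm: the cube does not reach this height (z outside [0, 5.5]); the r=6 cylinder at (15, 2) gives a regular 24-gon of circumradius 6 (constant along its height) (perimeter = 2·24·6.000·sin(180°/24) = 37.59 mm); the r=6.5 cylinder at (-4, 10.5) contributes a regular 24-gon of circumradius 6.5 (perimeter = 2·24·6.500·sin(180°/24) = 40.72 mm); Taking the union: the 2 present regions are separate (no shared area or edge), so areas and boundary lengths simply add and each stays a separate island — boundary = 78.32 mm. Overall, the cross-section has 2 separate islands. Total boundary length (outer) = 78.32 mm.

78.32 mm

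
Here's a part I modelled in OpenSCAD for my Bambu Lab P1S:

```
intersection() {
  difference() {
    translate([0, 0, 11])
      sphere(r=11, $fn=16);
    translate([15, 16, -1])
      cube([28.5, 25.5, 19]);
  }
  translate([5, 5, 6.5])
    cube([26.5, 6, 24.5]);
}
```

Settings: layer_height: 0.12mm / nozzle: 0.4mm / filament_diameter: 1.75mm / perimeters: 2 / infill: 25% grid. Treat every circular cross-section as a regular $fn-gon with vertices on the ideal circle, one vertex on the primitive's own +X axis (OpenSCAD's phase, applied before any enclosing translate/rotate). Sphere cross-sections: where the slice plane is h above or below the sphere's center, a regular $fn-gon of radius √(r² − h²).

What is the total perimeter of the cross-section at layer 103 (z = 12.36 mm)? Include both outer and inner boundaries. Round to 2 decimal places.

15.61 mm

At z = 12.36 mm: the r=11 sphere contributes a regular 16-gon of circumradius √(11²−1.36²) = 10.916 (perimeter = 2·16·10.916·sin(180°/16) = 68.14 mm); the cube at (15, 16) is present — its section is the full 28.5×25.5 rectangle (perimeter 108.00 mm); Taking the first minus the rest: starting from the r=11 sphere, the 28.5×25.5 cube at (15, 16) misses the remaining region (no effect) — boundary = 68.14 mm; the cube at (5, 5) (footprint 26.5×6) is included at this height (perimeter 65.00 mm); Taking the intersection: the 26.5×6 cube at (5, 5) partially overlaps the result so far; clipping to the common part keeps 12.33 mm² — boundary = 15.61 mm. Overall, the cross-section is a single solid region. Total boundary length (outer) = 15.61 mm.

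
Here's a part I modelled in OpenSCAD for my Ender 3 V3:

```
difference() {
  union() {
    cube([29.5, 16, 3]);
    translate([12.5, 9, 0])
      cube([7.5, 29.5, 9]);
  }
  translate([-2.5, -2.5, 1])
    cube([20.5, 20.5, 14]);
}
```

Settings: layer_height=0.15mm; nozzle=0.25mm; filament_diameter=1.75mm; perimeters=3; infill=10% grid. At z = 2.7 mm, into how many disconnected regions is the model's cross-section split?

At z = 2.7 mm: the cube (footprint 29.5×16) is included at this height; the 7.5×29.5 cube at (12.5, 9) contributes its full rectangle; Merging all regions: the regions partially overlap (shared area 52.50 mm²), so overlapping operands fuse into one piece — 1 connected region; the cube at (-2.5, -2.5) (footprint 20.5×20.5) is included at this height; After the difference (first − rest): starting from that combined region, the 20.5×20.5 cube at (-2.5, -2.5) partially overlaps it — only the 299.00 mm² overlap (of its 420.25 mm²) is removed, clipping the outline — 1 connected region. The result has 1 disconnected region.

1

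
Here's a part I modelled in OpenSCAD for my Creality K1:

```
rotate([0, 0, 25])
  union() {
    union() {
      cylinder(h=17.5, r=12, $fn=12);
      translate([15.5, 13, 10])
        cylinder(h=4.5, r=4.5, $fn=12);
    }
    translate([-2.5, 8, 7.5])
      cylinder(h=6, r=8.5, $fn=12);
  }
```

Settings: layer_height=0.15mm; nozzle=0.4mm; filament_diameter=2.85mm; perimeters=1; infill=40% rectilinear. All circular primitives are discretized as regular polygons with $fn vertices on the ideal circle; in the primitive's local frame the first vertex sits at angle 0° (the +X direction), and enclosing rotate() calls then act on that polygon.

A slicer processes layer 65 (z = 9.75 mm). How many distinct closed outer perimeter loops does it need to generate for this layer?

At z = 9.75 mm: the r=12 cylinder contributes a regular 12-gon of circumradius 12; the cylinder at (15.5, 13) is not intersected at this z (z outside [10, 14.5]); Taking the union: only the r=12 cylinder is present, so the union is just that shape — 1 connected region; the cylinder at (-2.5, 8): section is a regular 12-gon, circumradius r=8.5; Taking the union: the regions partially overlap (shared area 146.08 mm²), so overlapping operands fuse into one piece — 1 connected region; (whole slice rotated 25° about Z — lengths, areas and connectivity unchanged). The result has 1 disconnected region.

1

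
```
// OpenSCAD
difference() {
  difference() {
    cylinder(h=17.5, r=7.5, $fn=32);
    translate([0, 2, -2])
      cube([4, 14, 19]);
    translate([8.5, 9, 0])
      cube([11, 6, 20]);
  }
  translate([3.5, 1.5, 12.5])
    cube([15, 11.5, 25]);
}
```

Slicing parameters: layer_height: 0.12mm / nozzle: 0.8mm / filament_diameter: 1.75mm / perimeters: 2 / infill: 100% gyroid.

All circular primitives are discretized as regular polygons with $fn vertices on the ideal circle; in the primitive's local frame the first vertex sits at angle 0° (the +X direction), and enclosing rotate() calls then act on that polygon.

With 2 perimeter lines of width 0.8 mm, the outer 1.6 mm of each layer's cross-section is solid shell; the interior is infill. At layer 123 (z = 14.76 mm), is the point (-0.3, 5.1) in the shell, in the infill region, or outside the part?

At z = 14.76 mm: the cylinder: section is a regular 32-gon, circumradius r=7.5; the 4×14 cube at (0, 2) contributes its full rectangle; the cube at (8.5, 9) is present — its section is the full 11×6 rectangle; After the difference (first − rest): starting from the r=7.5 cylinder, the 4×14 cube at (0, 2) partially overlaps it — only the 20.41 mm² overlap (of its 56.00 mm²) is removed, clipping the outline; the 11×6 cube at (8.5, 9) misses the remaining region (no effect) — 1 connected region; the cube at (3.5, 1.5) is present — its section is the full 15×11.5 rectangle; Taking the first minus the rest: starting from that combined region, the 15×11.5 cube at (3.5, 1.5) partially overlaps it — only the 10.60 mm² overlap (of its 172.50 mm²) is removed, clipping the outline — 1 connected region. Overall, the cross-section is a single solid region. The nearest boundary edge runs (0.00, 7.50)→(0.00, 2.00); distance from the point to it = 0.30 mm. The point is inside the cross-section, 0.30 mm from the nearest boundary — within the 1.6 mm shell band (2 × 0.8).

shell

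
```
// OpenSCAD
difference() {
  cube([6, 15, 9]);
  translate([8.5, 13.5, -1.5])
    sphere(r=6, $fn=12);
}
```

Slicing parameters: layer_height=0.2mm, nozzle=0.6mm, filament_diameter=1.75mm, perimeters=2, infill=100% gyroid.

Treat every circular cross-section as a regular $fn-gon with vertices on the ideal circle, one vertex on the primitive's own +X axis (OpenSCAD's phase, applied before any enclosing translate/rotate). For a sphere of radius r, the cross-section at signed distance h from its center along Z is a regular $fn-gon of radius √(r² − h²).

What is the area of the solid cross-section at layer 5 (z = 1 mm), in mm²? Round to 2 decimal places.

76.36 mm²

At z = 1 mm: the cube (footprint 6×15) is included at this height (area 90.00 mm²); the r=6 sphere at (8.5, 13.5) contributes a regular 12-gon of circumradius √(6²−2.5²) = 5.454 (area = (12/2)·5.454²·sin(360°/12) = 89.25 mm²); Subtracting the remaining from the first: starting from the 6×15 cube (90.00 mm²), the r=6 sphere at (8.5, 13.5) partially overlaps it — only the 13.64 mm² overlap (of its 89.25 mm²) is removed, clipping the outline — area = 76.36 mm². Overall, the cross-section is a single solid region. Net area = 76.36 mm².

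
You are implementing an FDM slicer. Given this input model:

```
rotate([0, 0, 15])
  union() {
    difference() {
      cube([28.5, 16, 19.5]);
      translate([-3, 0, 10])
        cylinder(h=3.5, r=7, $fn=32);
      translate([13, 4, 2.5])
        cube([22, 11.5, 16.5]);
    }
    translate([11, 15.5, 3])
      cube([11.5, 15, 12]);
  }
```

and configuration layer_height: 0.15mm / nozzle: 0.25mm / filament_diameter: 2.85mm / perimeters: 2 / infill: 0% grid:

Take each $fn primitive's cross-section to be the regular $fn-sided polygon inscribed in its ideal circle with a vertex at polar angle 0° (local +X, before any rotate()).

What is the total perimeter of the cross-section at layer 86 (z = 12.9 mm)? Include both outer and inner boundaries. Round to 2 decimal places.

146.57 mm

At z = 12.9 mm: the cube is present — its section is the full 28.5×16 rectangle (perimeter 89.00 mm); the r=7 cylinder at (-3, 0) contributes a regular 32-gon of circumradius 7 (perimeter = 2·32·7.000·sin(180°/32) = 43.91 mm); the 22×11.5 cube at (13, 4) contributes its full rectangle (perimeter 67.00 mm); Taking the first minus the rest: starting from the 28.5×16 cube, the r=7 cylinder at (-3, 0) partially overlaps it — only the 17.97 mm² overlap (of its 152.95 mm²) is removed, clipping the outline; the 22×11.5 cube at (13, 4) partially overlaps it — only the 178.25 mm² overlap (of its 253.00 mm²) is removed, clipping the outline — boundary = 117.57 mm; the cube at (11, 15.5) is present — its section is the full 11.5×15 rectangle (perimeter 53.00 mm); Merging all regions: the regions partially overlap (shared area 5.75 mm²), so the edge portions inside another operand are dropped and the merged outline is re-measured after clipping — boundary = 146.57 mm; (rotated 15° about Z; rotation is an isometry so areas/perimeters/island counts are preserved). Overall, the cross-section is a single solid region. Total boundary length (outer) = 146.57 mm.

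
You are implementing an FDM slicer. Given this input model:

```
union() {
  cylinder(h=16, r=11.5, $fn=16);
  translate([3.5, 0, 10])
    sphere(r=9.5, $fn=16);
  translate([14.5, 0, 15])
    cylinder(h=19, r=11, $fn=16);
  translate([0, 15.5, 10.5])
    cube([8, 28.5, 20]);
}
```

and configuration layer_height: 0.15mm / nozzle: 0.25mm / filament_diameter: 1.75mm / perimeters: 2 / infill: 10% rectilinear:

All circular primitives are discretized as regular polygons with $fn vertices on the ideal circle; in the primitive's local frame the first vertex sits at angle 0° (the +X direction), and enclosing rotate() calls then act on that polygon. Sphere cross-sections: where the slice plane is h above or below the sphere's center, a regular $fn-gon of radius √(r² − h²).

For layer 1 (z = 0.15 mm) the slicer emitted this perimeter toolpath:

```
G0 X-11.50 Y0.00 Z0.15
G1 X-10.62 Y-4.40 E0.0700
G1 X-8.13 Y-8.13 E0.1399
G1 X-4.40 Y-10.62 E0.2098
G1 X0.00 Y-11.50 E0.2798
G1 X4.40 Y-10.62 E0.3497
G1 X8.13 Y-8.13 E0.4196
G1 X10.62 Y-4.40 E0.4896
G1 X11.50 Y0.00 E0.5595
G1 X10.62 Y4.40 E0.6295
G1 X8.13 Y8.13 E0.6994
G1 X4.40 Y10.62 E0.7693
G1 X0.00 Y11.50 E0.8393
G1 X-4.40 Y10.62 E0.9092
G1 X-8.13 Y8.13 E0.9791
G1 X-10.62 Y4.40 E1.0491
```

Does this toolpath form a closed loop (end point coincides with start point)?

no

Start point (G0): (-11.50, 0.00). End point (last G1): the path does not return to the start — open.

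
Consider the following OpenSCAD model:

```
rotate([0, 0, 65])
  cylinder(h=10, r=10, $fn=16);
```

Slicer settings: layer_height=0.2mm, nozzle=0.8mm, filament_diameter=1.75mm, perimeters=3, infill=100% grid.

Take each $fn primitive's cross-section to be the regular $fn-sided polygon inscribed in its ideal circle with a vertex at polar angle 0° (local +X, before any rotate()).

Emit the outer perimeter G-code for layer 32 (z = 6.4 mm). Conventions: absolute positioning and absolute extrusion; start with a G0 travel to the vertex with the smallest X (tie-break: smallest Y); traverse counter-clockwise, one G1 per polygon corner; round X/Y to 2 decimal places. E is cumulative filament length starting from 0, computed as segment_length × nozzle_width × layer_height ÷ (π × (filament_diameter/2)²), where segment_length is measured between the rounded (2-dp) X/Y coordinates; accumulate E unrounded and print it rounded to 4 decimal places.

G0 X-9.99 Y0.44 Z6.40
G1 X-9.40 Y-3.42 E0.2598
G1 X-7.37 Y-6.76 E0.5197
G1 X-4.23 Y-9.06 E0.7787
G1 X-0.44 Y-9.99 E1.0383
G1 X3.42 Y-9.40 E1.2980
G1 X6.76 Y-7.37 E1.5580
G1 X9.06 Y-4.23 E1.8169
G1 X9.99 Y-0.44 E2.0765
G1 X9.40 Y3.42 E2.3363
G1 X7.37 Y6.76 E2.5962
G1 X4.23 Y9.06 E2.8552
G1 X0.44 Y9.99 E3.1148
G1 X-3.42 Y9.40 E3.3745
G1 X-6.76 Y7.37 E3.6345
G1 X-9.06 Y4.23 E3.8934
G1 X-9.99 Y0.44 E4.1530

At z = 6.4 mm: the cylinder: section is a regular 16-gon, circumradius r=10; (rotated 65° about Z; rotation is an isometry so areas/perimeters/island counts are preserved). The outline is a single polygon with 16 vertices. Extrusion per mm of travel: 0.8 × 0.2 / (π × 0.875²) = 0.066520. Accumulating E over each segment gives final E = 4.1530.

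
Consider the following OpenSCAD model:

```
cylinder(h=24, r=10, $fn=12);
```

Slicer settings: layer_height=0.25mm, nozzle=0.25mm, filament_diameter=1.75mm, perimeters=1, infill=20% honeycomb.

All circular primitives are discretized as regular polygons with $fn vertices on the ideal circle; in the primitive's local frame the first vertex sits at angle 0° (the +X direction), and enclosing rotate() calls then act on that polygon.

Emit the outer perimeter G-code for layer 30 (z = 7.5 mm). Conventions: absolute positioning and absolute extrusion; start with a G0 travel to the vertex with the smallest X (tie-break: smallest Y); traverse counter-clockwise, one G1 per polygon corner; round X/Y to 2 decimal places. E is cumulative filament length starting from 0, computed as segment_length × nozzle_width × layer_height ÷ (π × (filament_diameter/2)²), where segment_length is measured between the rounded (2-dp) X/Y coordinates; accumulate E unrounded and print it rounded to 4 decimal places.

G0 X-10.00 Y0.00 Z7.50
G1 X-8.66 Y-5.00 E0.1345
G1 X-5.00 Y-8.66 E0.2690
G1 X0.00 Y-10.00 E0.4035
G1 X5.00 Y-8.66 E0.5380
G1 X8.66 Y-5.00 E0.6725
G1 X10.00 Y0.00 E0.8070
G1 X8.66 Y5.00 E0.9415
G1 X5.00 Y8.66 E1.0760
G1 X0.00 Y10.00 E1.2105
G1 X-5.00 Y8.66 E1.3450
G1 X-8.66 Y5.00 E1.4795
G1 X-10.00 Y0.00 E1.6140

At z = 7.5 mm: the r=10 cylinder gives a regular 12-gon of circumradius 10 (constant along its height). The outline is a single polygon with 12 vertices. Extrusion per mm of travel: 0.25 × 0.25 / (π × 0.875²) = 0.025984. Accumulating E over each segment gives final E = 1.6140.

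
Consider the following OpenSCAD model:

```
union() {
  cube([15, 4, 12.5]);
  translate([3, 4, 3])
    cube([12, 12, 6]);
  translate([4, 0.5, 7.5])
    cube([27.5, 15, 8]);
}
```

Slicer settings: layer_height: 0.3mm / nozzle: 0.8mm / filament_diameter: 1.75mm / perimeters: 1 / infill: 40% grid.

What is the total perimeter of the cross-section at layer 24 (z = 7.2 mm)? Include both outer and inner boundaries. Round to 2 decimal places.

62.00 mm

At z = 7.2 mm: the 15×4 cube contributes its full rectangle (perimeter 38.00 mm); the 12×12 cube at (3, 4) contributes its full rectangle (perimeter 48.00 mm); the cube at (4, 0.5) does not reach this height (z outside [7.5, 15.5]); Merging all regions: the 2 present regions share edge segments without overlapping in area, so areas simply add but the touching pieces fuse into one outline (the shared edge portions become interior and drop out of the boundary) — boundary = 62.00 mm. Overall, the cross-section is a single solid region. Total boundary length (outer) = 62.00 mm.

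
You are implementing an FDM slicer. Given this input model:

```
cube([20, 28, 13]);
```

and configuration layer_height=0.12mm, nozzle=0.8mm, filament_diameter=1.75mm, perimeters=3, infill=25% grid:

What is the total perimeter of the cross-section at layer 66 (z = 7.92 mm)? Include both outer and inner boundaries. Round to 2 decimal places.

At z = 7.92 mm: the 20×28 cube contributes its full rectangle (perimeter 96.00 mm). Overall, the cross-section is a single solid region. Total boundary length (outer) = 96.00 mm.

96.00 mm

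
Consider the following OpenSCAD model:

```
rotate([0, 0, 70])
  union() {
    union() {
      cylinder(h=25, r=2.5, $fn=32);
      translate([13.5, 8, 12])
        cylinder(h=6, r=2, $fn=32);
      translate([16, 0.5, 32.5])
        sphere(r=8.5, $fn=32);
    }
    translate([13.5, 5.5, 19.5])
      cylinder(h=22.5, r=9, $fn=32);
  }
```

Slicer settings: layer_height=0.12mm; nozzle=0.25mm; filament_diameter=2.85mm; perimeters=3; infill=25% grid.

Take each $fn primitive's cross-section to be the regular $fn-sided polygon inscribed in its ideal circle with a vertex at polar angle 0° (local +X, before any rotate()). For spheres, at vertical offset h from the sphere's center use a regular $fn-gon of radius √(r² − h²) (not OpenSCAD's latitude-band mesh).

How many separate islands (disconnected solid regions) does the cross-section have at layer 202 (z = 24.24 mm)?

At z = 24.24 mm: the r=2.5 cylinder gives a regular 32-gon of circumradius 2.5 (constant along its height); the cylinder at (13.5, 8) does not reach this height (z outside [12, 18]); the sphere at (16, 0.5): section is a regular 32-gon, circumradius = √(r²−h²) = √(8.5²−8.26²) = 2.006; Taking the union: the 2 present regions are separate (no shared area or edge), so areas and boundary lengths simply add and each stays a separate island — 2 connected regions; the cylinder at (13.5, 5.5): section is a regular 32-gon, circumradius r=9; Taking the union: the regions partially overlap (shared area 12.56 mm²), so overlapping operands fuse into one piece — 2 connected regions; (rotated 70° about Z; rotation is an isometry so areas/perimeters/island counts are preserved). Overall, the cross-section has 2 separate islands. Island count = 2.

2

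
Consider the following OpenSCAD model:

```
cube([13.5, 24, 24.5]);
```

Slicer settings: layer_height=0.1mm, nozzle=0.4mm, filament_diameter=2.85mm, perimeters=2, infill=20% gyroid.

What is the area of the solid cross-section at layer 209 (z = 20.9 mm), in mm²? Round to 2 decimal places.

324.00 mm²

At z = 20.9 mm: the 13.5×24 cube contributes its full rectangle (area 324.00 mm²). Overall, the cross-section is a single solid region. Net area = 324.00 mm².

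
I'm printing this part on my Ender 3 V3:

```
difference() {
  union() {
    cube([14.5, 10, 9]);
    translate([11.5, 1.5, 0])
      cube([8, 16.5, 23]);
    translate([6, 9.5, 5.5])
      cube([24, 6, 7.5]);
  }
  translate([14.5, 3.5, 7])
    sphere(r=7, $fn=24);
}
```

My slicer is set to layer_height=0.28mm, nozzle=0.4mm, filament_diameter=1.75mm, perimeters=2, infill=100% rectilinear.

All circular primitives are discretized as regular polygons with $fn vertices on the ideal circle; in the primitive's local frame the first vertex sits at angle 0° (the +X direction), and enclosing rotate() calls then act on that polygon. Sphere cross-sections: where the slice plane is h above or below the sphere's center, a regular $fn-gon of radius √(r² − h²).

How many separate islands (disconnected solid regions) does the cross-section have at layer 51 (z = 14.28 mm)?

1

At z = 14.28 mm: the cube is not intersected at this z (z outside [0, 9]); the cube at (11.5, 1.5) is present — its section is the full 8×16.5 rectangle; the cube at (6, 9.5) is not intersected at this z (z outside [5.5, 13]); Combining (union): only the 8×16.5 cube at (11.5, 1.5) is present, so the union is just that shape — 1 connected region; the sphere at (14.5, 3.5) does not reach this height (|z−center|=7.280 > r=7); After the difference (first − rest): none of the subtracted shapes is present at this height, so the result so far is unchanged — 1 connected region. Overall, the cross-section is a single solid region. Island count = 1.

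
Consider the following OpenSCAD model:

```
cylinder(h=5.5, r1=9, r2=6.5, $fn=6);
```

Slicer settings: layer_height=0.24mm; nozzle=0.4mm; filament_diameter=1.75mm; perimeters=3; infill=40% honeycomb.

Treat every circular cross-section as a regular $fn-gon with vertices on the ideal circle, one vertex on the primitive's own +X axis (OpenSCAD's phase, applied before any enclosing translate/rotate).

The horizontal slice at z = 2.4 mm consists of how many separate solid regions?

1

At z = 2.4 mm: the cone contributes a regular 6-gon of circumradius 7.909 (interpolated between r1=9 and r2=6.5 at t=0.436). The result has 1 disconnected region.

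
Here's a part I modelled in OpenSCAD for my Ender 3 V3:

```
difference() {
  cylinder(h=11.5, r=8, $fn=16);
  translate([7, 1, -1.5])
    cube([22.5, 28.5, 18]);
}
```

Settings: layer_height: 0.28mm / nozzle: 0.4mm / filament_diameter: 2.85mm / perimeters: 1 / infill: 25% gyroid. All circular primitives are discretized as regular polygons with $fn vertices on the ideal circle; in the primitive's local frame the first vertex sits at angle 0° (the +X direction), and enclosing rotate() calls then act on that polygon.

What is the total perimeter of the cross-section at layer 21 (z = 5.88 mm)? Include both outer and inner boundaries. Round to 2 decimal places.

50.59 mm

At z = 5.88 mm: the r=8 cylinder contributes a regular 16-gon of circumradius 8 (perimeter = 2·16·8.000·sin(180°/16) = 49.94 mm); the cube at (7, 1) is present — its section is the full 22.5×28.5 rectangle (perimeter 102.00 mm); Subtracting the remaining from the first: starting from the r=8 cylinder, the 22.5×28.5 cube at (7, 1) partially overlaps it — only the 1.34 mm² overlap (of its 641.25 mm²) is removed, clipping the outline — boundary = 50.59 mm. Overall, the cross-section is a single solid region. Total boundary length (outer) = 50.59 mm.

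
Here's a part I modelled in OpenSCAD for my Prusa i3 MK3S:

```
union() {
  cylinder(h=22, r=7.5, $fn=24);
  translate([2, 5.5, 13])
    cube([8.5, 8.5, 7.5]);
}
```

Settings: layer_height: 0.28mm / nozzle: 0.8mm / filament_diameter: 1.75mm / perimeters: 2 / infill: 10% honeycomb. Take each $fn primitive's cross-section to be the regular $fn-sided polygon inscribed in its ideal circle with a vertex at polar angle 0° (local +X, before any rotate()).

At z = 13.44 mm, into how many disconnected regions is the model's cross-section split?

1

At z = 13.44 mm: the r=7.5 cylinder contributes a regular 24-gon of circumradius 7.5; the 8.5×8.5 cube at (2, 5.5) contributes its full rectangle; Merging all regions: the regions partially overlap (shared area 3.02 mm²), so overlapping operands fuse into one piece — 1 connected region. The result has 1 disconnected region.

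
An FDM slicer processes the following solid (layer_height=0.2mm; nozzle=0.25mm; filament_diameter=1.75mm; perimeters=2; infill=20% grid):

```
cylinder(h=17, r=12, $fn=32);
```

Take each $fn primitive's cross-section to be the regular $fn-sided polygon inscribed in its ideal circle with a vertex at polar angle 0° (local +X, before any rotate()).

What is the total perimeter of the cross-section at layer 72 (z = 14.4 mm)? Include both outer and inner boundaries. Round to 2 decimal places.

At z = 14.4 mm: the cylinder: section is a regular 32-gon, circumradius r=12 (perimeter = 2·32·12.000·sin(180°/32) = 75.28 mm). Overall, the cross-section is a single solid region. Total boundary length (outer) = 75.28 mm.

75.28 mm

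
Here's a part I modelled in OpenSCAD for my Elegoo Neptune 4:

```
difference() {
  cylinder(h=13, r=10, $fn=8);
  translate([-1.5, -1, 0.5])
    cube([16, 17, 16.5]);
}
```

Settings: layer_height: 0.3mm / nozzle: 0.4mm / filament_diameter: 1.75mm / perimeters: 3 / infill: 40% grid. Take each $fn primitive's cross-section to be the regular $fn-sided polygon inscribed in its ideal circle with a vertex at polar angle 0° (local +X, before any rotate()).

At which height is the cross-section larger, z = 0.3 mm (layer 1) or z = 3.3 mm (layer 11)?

Layer 1 (z = 0.3): the r=10 cylinder gives a regular 8-gon of circumradius 10 (constant along its height) (area = (8/2)·10.000²·sin(360°/8) = 282.84 mm²); the cube at (-1.5, -1) is absent (z outside [0.5, 17]); Subtracting the remaining from the first: none of the subtracted shapes is present at this height, so the r=10 cylinder is unchanged — area = 282.84 mm². So its area = 282.84 mm². Layer 11 (z = 3.3): the r=10 cylinder contributes a regular 8-gon of circumradius 10 (area = (8/2)·10.000²·sin(360°/8) = 282.84 mm²); the cube at (-1.5, -1) (footprint 16×17) is included at this height (area 272.00 mm²); Taking the first minus the rest: starting from the r=10 cylinder (282.84 mm²), the 16×17 cube at (-1.5, -1) partially overlaps it — only the 96.54 mm² overlap (of its 272.00 mm²) is removed, clipping the outline — area = 186.31 mm². So its area = 186.31 mm². Layer 1 is larger (282.84 vs 186.31 mm²).

layer 1 (z = 0.3 mm)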